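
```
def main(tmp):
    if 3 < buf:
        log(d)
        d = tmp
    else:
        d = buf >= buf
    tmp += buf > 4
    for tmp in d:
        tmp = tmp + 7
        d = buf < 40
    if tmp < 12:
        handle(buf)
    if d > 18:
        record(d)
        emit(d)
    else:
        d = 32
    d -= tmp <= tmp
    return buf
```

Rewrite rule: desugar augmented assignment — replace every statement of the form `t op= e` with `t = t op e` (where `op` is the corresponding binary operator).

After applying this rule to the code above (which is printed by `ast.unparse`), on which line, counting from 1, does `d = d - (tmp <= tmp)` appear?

18

Transformed code:
def main(tmp):
    if 3 < buf:
        log(d)
        d = tmp
    else:
        d = buf >= buf
    tmp = tmp + (buf > 4)
    for tmp in d:
        tmp = tmp + 7
        d = buf < 40
    if tmp < 12:
        handle(buf)
    if d > 18:
        record(d)
        emit(d)
    else:
        d = 32
    d = d - (tmp <= tmp)
    return buf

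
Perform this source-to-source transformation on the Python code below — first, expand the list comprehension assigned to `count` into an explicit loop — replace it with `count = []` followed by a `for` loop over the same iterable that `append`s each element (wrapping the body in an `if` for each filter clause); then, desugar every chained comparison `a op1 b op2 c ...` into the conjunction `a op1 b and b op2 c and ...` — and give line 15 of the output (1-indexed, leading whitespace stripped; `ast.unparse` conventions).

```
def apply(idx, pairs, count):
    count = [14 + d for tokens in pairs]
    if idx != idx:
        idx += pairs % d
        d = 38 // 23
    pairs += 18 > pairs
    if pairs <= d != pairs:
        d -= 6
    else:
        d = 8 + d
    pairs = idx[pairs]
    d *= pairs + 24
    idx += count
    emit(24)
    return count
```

idx += count

Transformed code:
def apply(idx, pairs, count):
    count = []
    for tokens in pairs:
        count.append(14 + d)
    if idx != idx:
        idx += pairs % d
        d = 38 // 23
    pairs += 18 > pairs
    if pairs <= d and d != pairs:
        d -= 6
    else:
        d = 8 + d
    pairs = idx[pairs]
    d *= pairs + 24
    idx += count
    emit(24)
    return count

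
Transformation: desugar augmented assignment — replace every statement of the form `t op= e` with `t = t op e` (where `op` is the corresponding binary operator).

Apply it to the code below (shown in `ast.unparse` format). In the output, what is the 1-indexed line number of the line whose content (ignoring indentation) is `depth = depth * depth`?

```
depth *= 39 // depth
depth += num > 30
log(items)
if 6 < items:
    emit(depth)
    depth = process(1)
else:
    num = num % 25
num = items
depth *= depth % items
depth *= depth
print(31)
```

11

Transformed code:
depth = depth * (39 // depth)
depth = depth + (num > 30)
log(items)
if 6 < items:
    emit(depth)
    depth = process(1)
else:
    num = num % 25
num = items
depth = depth * (depth % items)
depth = depth * depth
print(31)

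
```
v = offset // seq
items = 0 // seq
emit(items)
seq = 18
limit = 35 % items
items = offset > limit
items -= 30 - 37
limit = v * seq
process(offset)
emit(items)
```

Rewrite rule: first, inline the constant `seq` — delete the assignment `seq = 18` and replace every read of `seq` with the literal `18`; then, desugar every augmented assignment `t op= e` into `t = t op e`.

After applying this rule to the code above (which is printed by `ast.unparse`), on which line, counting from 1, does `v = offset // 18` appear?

Transformed code:
v = offset // 18
items = 0 // 18
emit(items)
limit = 35 % items
items = offset > limit
items = items - (30 - 37)
limit = v * 18
process(offset)
emit(items)

1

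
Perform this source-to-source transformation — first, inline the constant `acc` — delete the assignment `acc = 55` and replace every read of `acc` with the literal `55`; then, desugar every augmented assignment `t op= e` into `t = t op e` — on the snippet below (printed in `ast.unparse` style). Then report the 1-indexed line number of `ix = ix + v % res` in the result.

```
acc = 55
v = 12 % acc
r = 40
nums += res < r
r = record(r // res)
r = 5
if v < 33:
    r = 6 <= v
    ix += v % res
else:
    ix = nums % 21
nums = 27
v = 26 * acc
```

Transformed code:
v = 12 % 55
r = 40
nums = nums + (res < r)
r = record(r // res)
r = 5
if v < 33:
    r = 6 <= v
    ix = ix + v % res
else:
    ix = nums % 21
nums = 27
v = 26 * 55

8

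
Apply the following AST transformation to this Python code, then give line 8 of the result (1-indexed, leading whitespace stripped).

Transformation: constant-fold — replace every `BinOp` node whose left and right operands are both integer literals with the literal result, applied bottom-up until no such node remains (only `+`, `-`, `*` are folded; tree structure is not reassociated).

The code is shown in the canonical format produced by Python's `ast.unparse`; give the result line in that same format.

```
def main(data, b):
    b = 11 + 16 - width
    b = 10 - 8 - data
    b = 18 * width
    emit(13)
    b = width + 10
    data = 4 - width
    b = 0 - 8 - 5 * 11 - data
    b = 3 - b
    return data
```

Transformed code:
def main(data, b):
    b = 27 - width
    b = 2 - data
    b = 18 * width
    emit(13)
    b = width + 10
    data = 4 - width
    b = -63 - data
    b = 3 - b
    return data

b = -63 - data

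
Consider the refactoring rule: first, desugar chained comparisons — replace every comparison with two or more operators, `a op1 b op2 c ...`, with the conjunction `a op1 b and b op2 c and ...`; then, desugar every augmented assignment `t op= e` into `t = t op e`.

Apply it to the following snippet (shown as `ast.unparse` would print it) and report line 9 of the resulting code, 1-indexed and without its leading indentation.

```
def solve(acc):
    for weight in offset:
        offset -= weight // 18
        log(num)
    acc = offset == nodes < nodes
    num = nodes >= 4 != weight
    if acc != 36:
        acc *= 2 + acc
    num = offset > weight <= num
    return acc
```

num = offset > weight and weight <= num

Transformed code:
def solve(acc):
    for weight in offset:
        offset = offset - weight // 18
        log(num)
    acc = offset == nodes and nodes < nodes
    num = nodes >= 4 and 4 != weight
    if acc != 36:
        acc = acc * (2 + acc)
    num = offset > weight and weight <= num
    return acc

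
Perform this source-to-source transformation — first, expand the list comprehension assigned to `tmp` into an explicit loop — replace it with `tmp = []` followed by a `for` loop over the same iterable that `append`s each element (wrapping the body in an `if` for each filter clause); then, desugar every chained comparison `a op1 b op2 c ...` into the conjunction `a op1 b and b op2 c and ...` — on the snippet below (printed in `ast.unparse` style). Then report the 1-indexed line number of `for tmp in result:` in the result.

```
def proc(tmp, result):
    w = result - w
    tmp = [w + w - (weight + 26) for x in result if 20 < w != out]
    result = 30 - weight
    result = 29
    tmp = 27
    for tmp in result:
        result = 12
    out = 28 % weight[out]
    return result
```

10

Transformed code:
def proc(tmp, result):
    w = result - w
    tmp = []
    for x in result:
        if 20 < w and w != out:
            tmp.append(w + w - (weight + 26))
    result = 30 - weight
    result = 29
    tmp = 27
    for tmp in result:
        result = 12
    out = 28 % weight[out]
    return result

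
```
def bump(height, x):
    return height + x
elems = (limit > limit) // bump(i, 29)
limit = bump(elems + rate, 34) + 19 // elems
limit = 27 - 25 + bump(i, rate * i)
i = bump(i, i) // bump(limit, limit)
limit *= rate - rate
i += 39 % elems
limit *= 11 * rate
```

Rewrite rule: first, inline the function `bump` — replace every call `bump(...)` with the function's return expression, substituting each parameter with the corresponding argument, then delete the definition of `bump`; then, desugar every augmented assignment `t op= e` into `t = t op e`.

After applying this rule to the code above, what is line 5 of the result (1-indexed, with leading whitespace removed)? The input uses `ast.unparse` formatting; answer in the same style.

Transformed code:
elems = (limit > limit) // (i + 29)
limit = elems + rate + 34 + 19 // elems
limit = 27 - 25 + (i + rate * i)
i = (i + i) // (limit + limit)
limit = limit * (rate - rate)
i = i + 39 % elems
limit = limit * (11 * rate)

limit = limit * (rate - rate)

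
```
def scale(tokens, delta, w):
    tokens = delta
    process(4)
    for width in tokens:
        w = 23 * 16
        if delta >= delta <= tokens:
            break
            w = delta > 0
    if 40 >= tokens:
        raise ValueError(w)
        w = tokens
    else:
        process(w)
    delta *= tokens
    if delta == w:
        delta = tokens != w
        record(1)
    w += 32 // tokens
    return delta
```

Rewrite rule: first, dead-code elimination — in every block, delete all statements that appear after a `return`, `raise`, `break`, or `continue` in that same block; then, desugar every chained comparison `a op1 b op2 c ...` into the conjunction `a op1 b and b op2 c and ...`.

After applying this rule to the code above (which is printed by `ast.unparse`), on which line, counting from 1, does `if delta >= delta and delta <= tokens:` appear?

Transformed code:
def scale(tokens, delta, w):
    tokens = delta
    process(4)
    for width in tokens:
        w = 23 * 16
        if delta >= delta and delta <= tokens:
            break
    if 40 >= tokens:
        raise ValueError(w)
    else:
        process(w)
    delta *= tokens
    if delta == w:
        delta = tokens != w
        record(1)
    w += 32 // tokens
    return delta

6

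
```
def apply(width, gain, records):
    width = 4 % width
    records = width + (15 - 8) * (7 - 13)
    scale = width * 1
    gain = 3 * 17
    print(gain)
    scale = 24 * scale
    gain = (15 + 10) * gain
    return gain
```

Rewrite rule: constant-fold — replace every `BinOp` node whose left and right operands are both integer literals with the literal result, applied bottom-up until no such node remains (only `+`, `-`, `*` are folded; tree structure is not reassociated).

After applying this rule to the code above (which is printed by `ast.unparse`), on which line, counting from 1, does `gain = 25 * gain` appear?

8

Transformed code:
def apply(width, gain, records):
    width = 4 % width
    records = width + -42
    scale = width * 1
    gain = 51
    print(gain)
    scale = 24 * scale
    gain = 25 * gain
    return gain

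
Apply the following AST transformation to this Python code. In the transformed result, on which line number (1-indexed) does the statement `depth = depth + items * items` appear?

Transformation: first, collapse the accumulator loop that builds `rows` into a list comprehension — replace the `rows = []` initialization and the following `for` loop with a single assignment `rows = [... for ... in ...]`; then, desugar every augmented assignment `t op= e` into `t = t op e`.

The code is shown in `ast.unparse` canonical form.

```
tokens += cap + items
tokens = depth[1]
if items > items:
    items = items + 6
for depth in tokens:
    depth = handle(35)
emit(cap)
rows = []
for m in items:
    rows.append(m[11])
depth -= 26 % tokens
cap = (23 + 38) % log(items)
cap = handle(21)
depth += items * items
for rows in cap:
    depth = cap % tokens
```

12

Transformed code:
tokens = tokens + (cap + items)
tokens = depth[1]
if items > items:
    items = items + 6
for depth in tokens:
    depth = handle(35)
emit(cap)
rows = [m[11] for m in items]
depth = depth - 26 % tokens
cap = (23 + 38) % log(items)
cap = handle(21)
depth = depth + items * items
for rows in cap:
    depth = cap % tokens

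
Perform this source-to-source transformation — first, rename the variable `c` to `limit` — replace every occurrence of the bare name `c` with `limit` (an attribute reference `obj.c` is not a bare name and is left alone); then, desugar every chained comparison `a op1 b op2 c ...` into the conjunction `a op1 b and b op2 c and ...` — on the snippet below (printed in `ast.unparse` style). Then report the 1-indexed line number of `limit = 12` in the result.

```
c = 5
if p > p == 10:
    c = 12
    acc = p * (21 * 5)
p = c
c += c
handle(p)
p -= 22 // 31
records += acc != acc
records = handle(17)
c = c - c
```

3

Transformed code:
limit = 5
if p > p and p == 10:
    limit = 12
    acc = p * (21 * 5)
p = limit
limit += limit
handle(p)
p -= 22 // 31
records += acc != acc
records = handle(17)
limit = limit - limit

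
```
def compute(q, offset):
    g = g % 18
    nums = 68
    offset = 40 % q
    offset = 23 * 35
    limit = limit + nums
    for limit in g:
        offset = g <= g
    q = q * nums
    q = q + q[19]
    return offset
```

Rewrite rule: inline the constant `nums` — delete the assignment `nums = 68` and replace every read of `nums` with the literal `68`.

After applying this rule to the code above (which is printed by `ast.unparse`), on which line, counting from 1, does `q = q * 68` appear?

Transformed code:
def compute(q, offset):
    g = g % 18
    offset = 40 % q
    offset = 23 * 35
    limit = limit + 68
    for limit in g:
        offset = g <= g
    q = q * 68
    q = q + q[19]
    return offset

8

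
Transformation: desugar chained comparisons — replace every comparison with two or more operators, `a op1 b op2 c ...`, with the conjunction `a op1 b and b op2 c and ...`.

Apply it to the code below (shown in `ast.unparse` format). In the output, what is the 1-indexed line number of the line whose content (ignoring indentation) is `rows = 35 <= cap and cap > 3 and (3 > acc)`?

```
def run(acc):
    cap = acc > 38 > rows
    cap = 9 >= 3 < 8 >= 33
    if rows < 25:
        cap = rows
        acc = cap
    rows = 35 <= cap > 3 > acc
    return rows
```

7

Transformed code:
def run(acc):
    cap = acc > 38 and 38 > rows
    cap = 9 >= 3 and 3 < 8 and (8 >= 33)
    if rows < 25:
        cap = rows
        acc = cap
    rows = 35 <= cap and cap > 3 and (3 > acc)
    return rows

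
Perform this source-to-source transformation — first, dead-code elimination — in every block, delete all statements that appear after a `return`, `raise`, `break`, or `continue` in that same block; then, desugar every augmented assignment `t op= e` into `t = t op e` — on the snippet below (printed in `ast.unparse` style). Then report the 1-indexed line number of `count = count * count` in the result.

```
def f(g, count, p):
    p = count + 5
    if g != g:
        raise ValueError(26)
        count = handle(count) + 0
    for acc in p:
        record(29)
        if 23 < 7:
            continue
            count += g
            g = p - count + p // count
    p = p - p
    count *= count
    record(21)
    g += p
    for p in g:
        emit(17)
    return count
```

Transformed code:
def f(g, count, p):
    p = count + 5
    if g != g:
        raise ValueError(26)
    for acc in p:
        record(29)
        if 23 < 7:
            continue
    p = p - p
    count = count * count
    record(21)
    g = g + p
    for p in g:
        emit(17)
    return count

10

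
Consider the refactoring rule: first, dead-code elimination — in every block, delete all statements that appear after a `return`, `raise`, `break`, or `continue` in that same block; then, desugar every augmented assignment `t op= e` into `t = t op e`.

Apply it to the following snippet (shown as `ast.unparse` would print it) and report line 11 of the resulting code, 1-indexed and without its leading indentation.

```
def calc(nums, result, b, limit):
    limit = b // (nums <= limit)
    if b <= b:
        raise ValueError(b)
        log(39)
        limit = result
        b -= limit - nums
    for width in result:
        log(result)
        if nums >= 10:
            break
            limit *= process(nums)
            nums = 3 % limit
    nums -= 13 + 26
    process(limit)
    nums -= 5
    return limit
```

Transformed code:
def calc(nums, result, b, limit):
    limit = b // (nums <= limit)
    if b <= b:
        raise ValueError(b)
    for width in result:
        log(result)
        if nums >= 10:
            break
    nums = nums - (13 + 26)
    process(limit)
    nums = nums - 5
    return limit

nums = nums - 5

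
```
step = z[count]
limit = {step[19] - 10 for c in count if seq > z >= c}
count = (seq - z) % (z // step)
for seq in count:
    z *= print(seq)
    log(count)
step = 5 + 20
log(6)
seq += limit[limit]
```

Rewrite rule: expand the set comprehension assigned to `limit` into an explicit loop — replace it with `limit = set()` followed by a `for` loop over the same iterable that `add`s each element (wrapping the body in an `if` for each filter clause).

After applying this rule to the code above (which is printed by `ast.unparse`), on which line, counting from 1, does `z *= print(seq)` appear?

Transformed code:
step = z[count]
limit = set()
for c in count:
    if seq > z >= c:
        limit.add(step[19] - 10)
count = (seq - z) % (z // step)
for seq in count:
    z *= print(seq)
    log(count)
step = 5 + 20
log(6)
seq += limit[limit]

8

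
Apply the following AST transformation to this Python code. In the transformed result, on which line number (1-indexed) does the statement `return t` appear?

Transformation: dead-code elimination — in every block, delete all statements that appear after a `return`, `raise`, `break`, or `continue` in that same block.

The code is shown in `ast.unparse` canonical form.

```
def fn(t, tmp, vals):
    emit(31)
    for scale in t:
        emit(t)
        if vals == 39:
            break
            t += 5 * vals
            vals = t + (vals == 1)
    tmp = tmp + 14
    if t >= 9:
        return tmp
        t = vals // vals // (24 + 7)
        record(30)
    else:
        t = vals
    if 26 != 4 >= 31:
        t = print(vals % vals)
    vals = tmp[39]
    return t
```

15

Transformed code:
def fn(t, tmp, vals):
    emit(31)
    for scale in t:
        emit(t)
        if vals == 39:
            break
    tmp = tmp + 14
    if t >= 9:
        return tmp
    else:
        t = vals
    if 26 != 4 >= 31:
        t = print(vals % vals)
    vals = tmp[39]
    return t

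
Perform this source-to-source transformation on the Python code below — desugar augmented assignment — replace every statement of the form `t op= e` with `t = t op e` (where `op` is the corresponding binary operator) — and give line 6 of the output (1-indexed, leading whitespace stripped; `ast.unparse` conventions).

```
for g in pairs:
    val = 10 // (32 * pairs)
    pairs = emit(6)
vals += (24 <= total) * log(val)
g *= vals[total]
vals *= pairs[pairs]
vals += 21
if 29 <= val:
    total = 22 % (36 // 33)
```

Transformed code:
for g in pairs:
    val = 10 // (32 * pairs)
    pairs = emit(6)
vals = vals + (24 <= total) * log(val)
g = g * vals[total]
vals = vals * pairs[pairs]
vals = vals + 21
if 29 <= val:
    total = 22 % (36 // 33)

vals = vals * pairs[pairs]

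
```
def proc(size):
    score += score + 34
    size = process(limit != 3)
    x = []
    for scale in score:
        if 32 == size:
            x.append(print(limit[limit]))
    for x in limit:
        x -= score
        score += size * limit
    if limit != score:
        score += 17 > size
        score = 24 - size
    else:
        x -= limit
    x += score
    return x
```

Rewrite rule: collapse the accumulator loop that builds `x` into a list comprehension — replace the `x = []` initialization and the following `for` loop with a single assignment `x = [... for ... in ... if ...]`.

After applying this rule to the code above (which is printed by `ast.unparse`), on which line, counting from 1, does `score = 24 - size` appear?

Transformed code:
def proc(size):
    score += score + 34
    size = process(limit != 3)
    x = [print(limit[limit]) for scale in score if 32 == size]
    for x in limit:
        x -= score
        score += size * limit
    if limit != score:
        score += 17 > size
        score = 24 - size
    else:
        x -= limit
    x += score
    return x

10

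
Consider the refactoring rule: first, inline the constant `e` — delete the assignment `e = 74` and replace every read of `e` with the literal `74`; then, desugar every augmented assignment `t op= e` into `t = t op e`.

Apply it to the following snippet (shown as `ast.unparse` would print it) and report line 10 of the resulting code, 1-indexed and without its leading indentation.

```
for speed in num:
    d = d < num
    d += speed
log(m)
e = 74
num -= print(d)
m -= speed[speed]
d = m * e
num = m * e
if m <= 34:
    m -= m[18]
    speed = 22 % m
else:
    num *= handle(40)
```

Transformed code:
for speed in num:
    d = d < num
    d = d + speed
log(m)
num = num - print(d)
m = m - speed[speed]
d = m * 74
num = m * 74
if m <= 34:
    m = m - m[18]
    speed = 22 % m
else:
    num = num * handle(40)

m = m - m[18]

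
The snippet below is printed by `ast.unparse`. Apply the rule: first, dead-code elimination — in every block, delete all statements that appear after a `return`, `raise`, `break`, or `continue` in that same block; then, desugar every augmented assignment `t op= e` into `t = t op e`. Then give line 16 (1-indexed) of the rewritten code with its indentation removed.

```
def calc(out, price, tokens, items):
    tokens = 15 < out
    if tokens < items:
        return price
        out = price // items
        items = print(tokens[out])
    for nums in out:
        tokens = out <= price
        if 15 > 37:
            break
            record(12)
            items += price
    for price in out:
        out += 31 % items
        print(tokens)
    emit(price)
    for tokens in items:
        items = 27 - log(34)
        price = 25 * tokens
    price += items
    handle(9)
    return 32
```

price = price + items

Transformed code:
def calc(out, price, tokens, items):
    tokens = 15 < out
    if tokens < items:
        return price
    for nums in out:
        tokens = out <= price
        if 15 > 37:
            break
    for price in out:
        out = out + 31 % items
        print(tokens)
    emit(price)
    for tokens in items:
        items = 27 - log(34)
        price = 25 * tokens
    price = price + items
    handle(9)
    return 32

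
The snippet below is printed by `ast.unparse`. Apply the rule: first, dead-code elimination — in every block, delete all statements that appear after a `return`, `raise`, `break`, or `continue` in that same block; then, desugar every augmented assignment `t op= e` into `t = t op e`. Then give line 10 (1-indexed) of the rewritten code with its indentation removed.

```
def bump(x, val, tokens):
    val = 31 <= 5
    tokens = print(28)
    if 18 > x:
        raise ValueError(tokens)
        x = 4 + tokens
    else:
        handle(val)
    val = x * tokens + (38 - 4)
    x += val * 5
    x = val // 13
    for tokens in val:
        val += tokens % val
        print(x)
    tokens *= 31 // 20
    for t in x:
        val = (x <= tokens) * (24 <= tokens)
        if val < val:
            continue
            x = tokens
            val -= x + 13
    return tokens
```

x = val // 13

Transformed code:
def bump(x, val, tokens):
    val = 31 <= 5
    tokens = print(28)
    if 18 > x:
        raise ValueError(tokens)
    else:
        handle(val)
    val = x * tokens + (38 - 4)
    x = x + val * 5
    x = val // 13
    for tokens in val:
        val = val + tokens % val
        print(x)
    tokens = tokens * (31 // 20)
    for t in x:
        val = (x <= tokens) * (24 <= tokens)
        if val < val:
            continue
    return tokens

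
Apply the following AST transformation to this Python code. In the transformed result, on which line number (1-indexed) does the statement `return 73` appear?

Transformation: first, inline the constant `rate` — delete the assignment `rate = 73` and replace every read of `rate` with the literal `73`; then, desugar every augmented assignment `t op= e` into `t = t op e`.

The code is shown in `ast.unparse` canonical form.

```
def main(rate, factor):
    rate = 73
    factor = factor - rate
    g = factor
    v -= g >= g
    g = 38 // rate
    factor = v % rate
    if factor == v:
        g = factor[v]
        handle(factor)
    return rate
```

Transformed code:
def main(rate, factor):
    factor = factor - 73
    g = factor
    v = v - (g >= g)
    g = 38 // 73
    factor = v % 73
    if factor == v:
        g = factor[v]
        handle(factor)
    return 73

10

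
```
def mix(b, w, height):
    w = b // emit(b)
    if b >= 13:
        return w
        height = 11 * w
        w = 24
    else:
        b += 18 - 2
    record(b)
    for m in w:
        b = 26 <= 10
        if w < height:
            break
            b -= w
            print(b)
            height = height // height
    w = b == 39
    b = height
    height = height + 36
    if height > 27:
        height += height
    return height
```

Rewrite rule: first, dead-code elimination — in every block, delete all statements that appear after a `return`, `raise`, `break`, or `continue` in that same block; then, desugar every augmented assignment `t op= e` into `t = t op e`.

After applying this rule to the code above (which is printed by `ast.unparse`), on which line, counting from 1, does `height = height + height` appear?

16

Transformed code:
def mix(b, w, height):
    w = b // emit(b)
    if b >= 13:
        return w
    else:
        b = b + (18 - 2)
    record(b)
    for m in w:
        b = 26 <= 10
        if w < height:
            break
    w = b == 39
    b = height
    height = height + 36
    if height > 27:
        height = height + height
    return height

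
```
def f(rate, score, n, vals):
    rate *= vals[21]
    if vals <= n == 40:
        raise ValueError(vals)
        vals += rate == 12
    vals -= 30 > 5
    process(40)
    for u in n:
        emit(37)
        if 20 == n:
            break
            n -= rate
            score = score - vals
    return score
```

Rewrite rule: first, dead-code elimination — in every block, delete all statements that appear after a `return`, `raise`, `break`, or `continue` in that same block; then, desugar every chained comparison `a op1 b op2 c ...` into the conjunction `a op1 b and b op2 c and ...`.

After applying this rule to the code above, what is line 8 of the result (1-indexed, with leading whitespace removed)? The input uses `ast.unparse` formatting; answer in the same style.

Transformed code:
def f(rate, score, n, vals):
    rate *= vals[21]
    if vals <= n and n == 40:
        raise ValueError(vals)
    vals -= 30 > 5
    process(40)
    for u in n:
        emit(37)
        if 20 == n:
            break
    return score

emit(37)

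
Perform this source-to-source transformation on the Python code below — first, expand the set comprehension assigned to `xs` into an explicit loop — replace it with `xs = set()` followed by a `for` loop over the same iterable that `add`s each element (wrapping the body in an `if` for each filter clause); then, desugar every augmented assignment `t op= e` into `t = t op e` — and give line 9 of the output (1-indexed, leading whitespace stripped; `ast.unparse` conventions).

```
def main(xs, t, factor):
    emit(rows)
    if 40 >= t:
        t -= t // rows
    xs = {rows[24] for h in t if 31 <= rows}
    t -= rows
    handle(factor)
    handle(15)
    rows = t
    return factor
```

t = t - rows

Transformed code:
def main(xs, t, factor):
    emit(rows)
    if 40 >= t:
        t = t - t // rows
    xs = set()
    for h in t:
        if 31 <= rows:
            xs.add(rows[24])
    t = t - rows
    handle(factor)
    handle(15)
    rows = t
    return factor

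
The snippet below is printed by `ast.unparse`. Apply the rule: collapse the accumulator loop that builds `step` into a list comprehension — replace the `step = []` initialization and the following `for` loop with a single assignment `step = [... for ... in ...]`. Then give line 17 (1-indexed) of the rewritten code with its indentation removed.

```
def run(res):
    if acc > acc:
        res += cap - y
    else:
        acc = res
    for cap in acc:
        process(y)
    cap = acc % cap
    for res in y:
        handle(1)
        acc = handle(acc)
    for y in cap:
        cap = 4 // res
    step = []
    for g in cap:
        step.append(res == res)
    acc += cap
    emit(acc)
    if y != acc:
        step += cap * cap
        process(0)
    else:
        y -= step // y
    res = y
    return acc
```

Transformed code:
def run(res):
    if acc > acc:
        res += cap - y
    else:
        acc = res
    for cap in acc:
        process(y)
    cap = acc % cap
    for res in y:
        handle(1)
        acc = handle(acc)
    for y in cap:
        cap = 4 // res
    step = [res == res for g in cap]
    acc += cap
    emit(acc)
    if y != acc:
        step += cap * cap
        process(0)
    else:
        y -= step // y
    res = y
    return acc

if y != acc:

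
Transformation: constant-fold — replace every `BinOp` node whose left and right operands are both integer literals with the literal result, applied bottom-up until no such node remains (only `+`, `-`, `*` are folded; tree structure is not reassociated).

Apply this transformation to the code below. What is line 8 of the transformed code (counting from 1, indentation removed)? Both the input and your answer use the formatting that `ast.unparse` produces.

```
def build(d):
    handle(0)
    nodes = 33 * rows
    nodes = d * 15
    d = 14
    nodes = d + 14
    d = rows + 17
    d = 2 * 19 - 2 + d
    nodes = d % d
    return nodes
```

Transformed code:
def build(d):
    handle(0)
    nodes = 33 * rows
    nodes = d * 15
    d = 14
    nodes = d + 14
    d = rows + 17
    d = 36 + d
    nodes = d % d
    return nodes

d = 36 + d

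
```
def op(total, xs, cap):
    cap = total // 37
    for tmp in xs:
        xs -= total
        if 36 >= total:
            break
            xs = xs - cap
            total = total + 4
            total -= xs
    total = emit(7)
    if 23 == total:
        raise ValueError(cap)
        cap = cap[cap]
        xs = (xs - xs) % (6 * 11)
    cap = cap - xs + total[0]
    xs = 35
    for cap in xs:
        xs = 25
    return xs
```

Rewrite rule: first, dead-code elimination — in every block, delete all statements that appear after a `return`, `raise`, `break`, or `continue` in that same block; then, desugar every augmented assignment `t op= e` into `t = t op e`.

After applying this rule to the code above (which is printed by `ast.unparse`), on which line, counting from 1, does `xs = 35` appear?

Transformed code:
def op(total, xs, cap):
    cap = total // 37
    for tmp in xs:
        xs = xs - total
        if 36 >= total:
            break
    total = emit(7)
    if 23 == total:
        raise ValueError(cap)
    cap = cap - xs + total[0]
    xs = 35
    for cap in xs:
        xs = 25
    return xs

11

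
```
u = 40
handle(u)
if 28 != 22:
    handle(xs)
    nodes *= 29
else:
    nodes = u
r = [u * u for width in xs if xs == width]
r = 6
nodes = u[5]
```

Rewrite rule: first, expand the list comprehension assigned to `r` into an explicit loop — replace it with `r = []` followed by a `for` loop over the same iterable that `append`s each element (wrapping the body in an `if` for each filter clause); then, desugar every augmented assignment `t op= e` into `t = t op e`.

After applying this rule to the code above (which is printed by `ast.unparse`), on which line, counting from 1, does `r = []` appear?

Transformed code:
u = 40
handle(u)
if 28 != 22:
    handle(xs)
    nodes = nodes * 29
else:
    nodes = u
r = []
for width in xs:
    if xs == width:
        r.append(u * u)
r = 6
nodes = u[5]

8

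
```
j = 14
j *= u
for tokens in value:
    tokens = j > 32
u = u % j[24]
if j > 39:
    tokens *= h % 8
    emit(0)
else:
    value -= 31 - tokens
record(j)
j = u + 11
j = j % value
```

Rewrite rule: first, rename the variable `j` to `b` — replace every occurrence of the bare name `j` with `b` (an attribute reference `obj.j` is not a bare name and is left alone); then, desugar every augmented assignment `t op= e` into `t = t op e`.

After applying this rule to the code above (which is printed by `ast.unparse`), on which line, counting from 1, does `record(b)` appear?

11

Transformed code:
b = 14
b = b * u
for tokens in value:
    tokens = b > 32
u = u % b[24]
if b > 39:
    tokens = tokens * (h % 8)
    emit(0)
else:
    value = value - (31 - tokens)
record(b)
b = u + 11
b = b % value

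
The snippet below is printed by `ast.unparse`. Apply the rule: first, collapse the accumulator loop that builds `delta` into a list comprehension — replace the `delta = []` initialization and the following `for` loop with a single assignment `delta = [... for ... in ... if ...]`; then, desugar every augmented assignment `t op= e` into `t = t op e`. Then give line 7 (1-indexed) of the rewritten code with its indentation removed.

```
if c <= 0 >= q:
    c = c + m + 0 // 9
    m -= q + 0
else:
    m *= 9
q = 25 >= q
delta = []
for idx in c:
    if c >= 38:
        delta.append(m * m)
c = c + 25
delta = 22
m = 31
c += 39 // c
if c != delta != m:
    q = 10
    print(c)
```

Transformed code:
if c <= 0 >= q:
    c = c + m + 0 // 9
    m = m - (q + 0)
else:
    m = m * 9
q = 25 >= q
delta = [m * m for idx in c if c >= 38]
c = c + 25
delta = 22
m = 31
c = c + 39 // c
if c != delta != m:
    q = 10
    print(c)

delta = [m * m for idx in c if c >= 38]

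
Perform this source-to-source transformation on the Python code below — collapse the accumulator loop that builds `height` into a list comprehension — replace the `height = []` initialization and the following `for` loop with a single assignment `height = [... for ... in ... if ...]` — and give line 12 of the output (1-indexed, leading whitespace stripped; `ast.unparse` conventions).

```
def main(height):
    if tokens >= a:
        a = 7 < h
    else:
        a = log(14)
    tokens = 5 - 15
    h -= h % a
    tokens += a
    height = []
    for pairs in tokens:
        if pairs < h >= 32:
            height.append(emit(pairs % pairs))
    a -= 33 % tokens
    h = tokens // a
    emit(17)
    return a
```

emit(17)

Transformed code:
def main(height):
    if tokens >= a:
        a = 7 < h
    else:
        a = log(14)
    tokens = 5 - 15
    h -= h % a
    tokens += a
    height = [emit(pairs % pairs) for pairs in tokens if pairs < h >= 32]
    a -= 33 % tokens
    h = tokens // a
    emit(17)
    return a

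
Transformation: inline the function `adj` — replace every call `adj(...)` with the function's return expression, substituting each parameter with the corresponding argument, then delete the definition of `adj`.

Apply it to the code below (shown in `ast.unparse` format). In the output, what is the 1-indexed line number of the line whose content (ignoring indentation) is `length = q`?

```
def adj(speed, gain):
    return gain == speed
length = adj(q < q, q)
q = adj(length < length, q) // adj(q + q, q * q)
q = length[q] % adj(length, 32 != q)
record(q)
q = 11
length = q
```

Transformed code:
length = q == (q < q)
q = (q == (length < length)) // (q * q == q + q)
q = length[q] % ((32 != q) == length)
record(q)
q = 11
length = q

6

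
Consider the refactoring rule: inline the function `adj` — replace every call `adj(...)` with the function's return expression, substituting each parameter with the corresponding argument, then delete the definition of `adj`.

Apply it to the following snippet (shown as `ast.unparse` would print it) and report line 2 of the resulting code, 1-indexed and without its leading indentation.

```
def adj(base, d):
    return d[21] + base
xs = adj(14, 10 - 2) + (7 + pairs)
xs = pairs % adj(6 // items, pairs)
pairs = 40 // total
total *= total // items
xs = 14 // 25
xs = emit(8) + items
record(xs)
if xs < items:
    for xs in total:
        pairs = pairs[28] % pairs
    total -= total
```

xs = pairs % (pairs[21] + 6 // items)

Transformed code:
xs = (10 - 2)[21] + 14 + (7 + pairs)
xs = pairs % (pairs[21] + 6 // items)
pairs = 40 // total
total *= total // items
xs = 14 // 25
xs = emit(8) + items
record(xs)
if xs < items:
    for xs in total:
        pairs = pairs[28] % pairs
    total -= total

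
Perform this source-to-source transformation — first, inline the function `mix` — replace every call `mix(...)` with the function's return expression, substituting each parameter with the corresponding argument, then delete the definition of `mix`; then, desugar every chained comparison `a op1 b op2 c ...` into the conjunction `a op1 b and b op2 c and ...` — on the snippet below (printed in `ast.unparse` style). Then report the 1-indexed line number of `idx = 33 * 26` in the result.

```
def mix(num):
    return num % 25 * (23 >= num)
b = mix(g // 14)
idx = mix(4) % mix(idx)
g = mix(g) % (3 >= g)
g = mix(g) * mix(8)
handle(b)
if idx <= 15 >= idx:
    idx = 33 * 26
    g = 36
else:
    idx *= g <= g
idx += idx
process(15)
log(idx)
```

Transformed code:
b = g // 14 % 25 * (23 >= g // 14)
idx = 4 % 25 * (23 >= 4) % (idx % 25 * (23 >= idx))
g = g % 25 * (23 >= g) % (3 >= g)
g = g % 25 * (23 >= g) * (8 % 25 * (23 >= 8))
handle(b)
if idx <= 15 and 15 >= idx:
    idx = 33 * 26
    g = 36
else:
    idx *= g <= g
idx += idx
process(15)
log(idx)

7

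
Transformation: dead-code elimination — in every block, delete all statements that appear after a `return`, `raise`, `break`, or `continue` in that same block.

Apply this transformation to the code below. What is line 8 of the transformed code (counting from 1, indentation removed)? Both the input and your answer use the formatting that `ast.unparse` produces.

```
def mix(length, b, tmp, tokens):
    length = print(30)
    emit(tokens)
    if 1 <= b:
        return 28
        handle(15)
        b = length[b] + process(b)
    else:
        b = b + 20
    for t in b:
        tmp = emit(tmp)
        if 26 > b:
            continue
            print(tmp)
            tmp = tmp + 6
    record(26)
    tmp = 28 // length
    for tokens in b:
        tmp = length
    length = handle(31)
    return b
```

Transformed code:
def mix(length, b, tmp, tokens):
    length = print(30)
    emit(tokens)
    if 1 <= b:
        return 28
    else:
        b = b + 20
    for t in b:
        tmp = emit(tmp)
        if 26 > b:
            continue
    record(26)
    tmp = 28 // length
    for tokens in b:
        tmp = length
    length = handle(31)
    return b

for t in b:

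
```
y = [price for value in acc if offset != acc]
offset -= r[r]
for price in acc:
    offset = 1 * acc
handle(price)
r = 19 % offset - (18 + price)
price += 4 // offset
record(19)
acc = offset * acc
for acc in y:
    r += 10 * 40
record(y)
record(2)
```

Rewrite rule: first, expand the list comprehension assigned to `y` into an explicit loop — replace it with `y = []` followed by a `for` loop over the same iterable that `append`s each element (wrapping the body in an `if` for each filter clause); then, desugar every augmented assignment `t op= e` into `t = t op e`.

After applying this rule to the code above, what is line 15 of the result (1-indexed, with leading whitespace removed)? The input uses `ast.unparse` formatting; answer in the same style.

record(y)

Transformed code:
y = []
for value in acc:
    if offset != acc:
        y.append(price)
offset = offset - r[r]
for price in acc:
    offset = 1 * acc
handle(price)
r = 19 % offset - (18 + price)
price = price + 4 // offset
record(19)
acc = offset * acc
for acc in y:
    r = r + 10 * 40
record(y)
record(2)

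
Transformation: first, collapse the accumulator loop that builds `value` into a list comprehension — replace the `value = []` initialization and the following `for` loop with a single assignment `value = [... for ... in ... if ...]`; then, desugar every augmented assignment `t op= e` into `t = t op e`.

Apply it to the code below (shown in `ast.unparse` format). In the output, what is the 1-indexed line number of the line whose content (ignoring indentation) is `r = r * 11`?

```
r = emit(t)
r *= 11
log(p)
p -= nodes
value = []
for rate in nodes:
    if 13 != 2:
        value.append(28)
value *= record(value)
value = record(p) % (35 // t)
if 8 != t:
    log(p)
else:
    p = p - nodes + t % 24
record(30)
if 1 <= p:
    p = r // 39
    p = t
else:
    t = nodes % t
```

Transformed code:
r = emit(t)
r = r * 11
log(p)
p = p - nodes
value = [28 for rate in nodes if 13 != 2]
value = value * record(value)
value = record(p) % (35 // t)
if 8 != t:
    log(p)
else:
    p = p - nodes + t % 24
record(30)
if 1 <= p:
    p = r // 39
    p = t
else:
    t = nodes % t

2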